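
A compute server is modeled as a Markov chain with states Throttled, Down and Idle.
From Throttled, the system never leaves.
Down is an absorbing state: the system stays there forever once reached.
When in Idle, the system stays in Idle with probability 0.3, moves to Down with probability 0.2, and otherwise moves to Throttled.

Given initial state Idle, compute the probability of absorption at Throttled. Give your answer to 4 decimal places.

0.7143

Let h(s) be the probability of absorption at Throttled starting from transient state s. Then h(Throttled) = 1 and h(Down) = 0. By first-step analysis:
h(Idle) = 0.5·1 + 0.2·0 + 0.3·h(Idle)
Solving: h(Idle) = 0.7143.
Starting from Idle, the probability is 0.7143.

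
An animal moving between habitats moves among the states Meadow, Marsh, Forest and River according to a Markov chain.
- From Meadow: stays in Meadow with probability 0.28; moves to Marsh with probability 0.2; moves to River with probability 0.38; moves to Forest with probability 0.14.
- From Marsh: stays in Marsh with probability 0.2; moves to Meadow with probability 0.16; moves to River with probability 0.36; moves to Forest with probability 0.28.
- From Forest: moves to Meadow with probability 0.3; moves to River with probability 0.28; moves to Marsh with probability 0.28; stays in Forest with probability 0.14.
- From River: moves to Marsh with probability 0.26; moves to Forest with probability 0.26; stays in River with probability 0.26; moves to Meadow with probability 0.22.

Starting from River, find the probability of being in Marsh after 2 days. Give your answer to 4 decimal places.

Propagate the distribution vector 2 days from River.
After 0 days: (0.0000, 0.0000, 0.0000, 1.0000)
After 1 day: (0.2200, 0.2600, 0.2600, 0.2600)
After 2 days: (0.2384, 0.2364, 0.2076, 0.3176)
P(in Marsh after 2 days) = 0.2364

0.2364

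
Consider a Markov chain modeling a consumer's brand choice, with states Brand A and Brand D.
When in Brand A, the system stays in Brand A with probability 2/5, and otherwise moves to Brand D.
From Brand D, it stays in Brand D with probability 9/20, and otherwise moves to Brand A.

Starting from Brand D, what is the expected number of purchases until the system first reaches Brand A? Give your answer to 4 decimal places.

1.8182

Let t(s) be the expected number of purchases to first reach Brand A from state s, with t(Brand A) = 0. Conditioning on the first purchase:
t(Brand D) = 1 + 0.45·t(Brand D)
Solving: t(Brand D) = 1.8182.
Expected purchases from Brand D to Brand A: 1.8182.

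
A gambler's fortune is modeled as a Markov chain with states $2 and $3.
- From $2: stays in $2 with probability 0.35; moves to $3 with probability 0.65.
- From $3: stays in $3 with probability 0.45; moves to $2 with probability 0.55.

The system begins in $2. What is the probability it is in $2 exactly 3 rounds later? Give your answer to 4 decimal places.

0.4540

Propagate the distribution vector 3 rounds from $2.
After 0 rounds: (1.0000, 0.0000)
After 1 round: (0.3500, 0.6500)
After 2 rounds: (0.4800, 0.5200)
After 3 rounds: (0.4540, 0.5460)
P(in $2 after 3 rounds) = 0.4540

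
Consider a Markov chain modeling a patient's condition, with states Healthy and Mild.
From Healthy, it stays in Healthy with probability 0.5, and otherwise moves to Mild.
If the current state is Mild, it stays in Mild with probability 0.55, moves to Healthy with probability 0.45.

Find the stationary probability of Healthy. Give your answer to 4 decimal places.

0.4737

Let the stationary distribution be π with π = πP and π_1 + π_2 = 1.
π_1 = 0.5·π_1 + 0.45·π_2
Solving with the normalization constraint gives π = (0.4737, 0.5263).
So the stationary probability of Healthy is 0.4737.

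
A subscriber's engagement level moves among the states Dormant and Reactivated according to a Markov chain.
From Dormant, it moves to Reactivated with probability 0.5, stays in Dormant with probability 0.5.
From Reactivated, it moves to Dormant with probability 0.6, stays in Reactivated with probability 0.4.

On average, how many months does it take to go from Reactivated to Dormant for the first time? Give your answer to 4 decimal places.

Let t(s) be the expected number of months to first reach Dormant from state s, with t(Dormant) = 0. Conditioning on the first month:
t(Reactivated) = 1 + 0.4·t(Reactivated)
Solving: t(Reactivated) = 1.6667.
Expected months from Reactivated to Dormant: 1.6667.

1.6667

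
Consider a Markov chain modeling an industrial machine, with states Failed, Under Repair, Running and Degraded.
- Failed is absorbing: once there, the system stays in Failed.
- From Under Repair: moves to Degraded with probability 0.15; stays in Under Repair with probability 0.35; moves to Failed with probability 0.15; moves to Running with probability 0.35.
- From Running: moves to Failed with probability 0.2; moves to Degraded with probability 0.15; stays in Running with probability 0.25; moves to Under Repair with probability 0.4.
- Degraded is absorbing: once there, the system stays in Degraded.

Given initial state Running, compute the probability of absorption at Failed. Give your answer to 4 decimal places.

Let h(s) be the probability of absorption at Failed starting from transient state s. Then h(Failed) = 1 and h(Degraded) = 0. By first-step analysis:
h(Under Repair) = 0.15·1 + 0.35·h(Under Repair) + 0.35·h(Running) + 0.15·0
h(Running) = 0.2·1 + 0.4·h(Under Repair) + 0.25·h(Running) + 0.15·0
Solving: h(Under Repair) = 0.5252, h(Running) = 0.5468.
Starting from Running, the probability is 0.5468.

0.5468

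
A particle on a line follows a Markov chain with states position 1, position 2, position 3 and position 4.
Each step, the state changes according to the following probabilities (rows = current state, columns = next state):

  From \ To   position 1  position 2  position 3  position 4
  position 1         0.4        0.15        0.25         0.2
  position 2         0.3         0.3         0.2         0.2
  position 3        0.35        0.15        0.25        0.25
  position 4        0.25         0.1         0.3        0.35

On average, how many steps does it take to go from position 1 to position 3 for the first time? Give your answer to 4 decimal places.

3.9427

Let t(s) be the expected number of steps to first reach position 3 from state s, with t(position 3) = 0. Conditioning on the first step:
t(position 1) = 1 + 0.4·t(position 1) + 0.15·t(position 2) + 0.2·t(position 4)
t(position 2) = 1 + 0.3·t(position 1) + 0.3·t(position 2) + 0.2·t(position 4)
t(position 4) = 1 + 0.25·t(position 1) + 0.1·t(position 2) + 0.35·t(position 4)
Solving: t(position 1) = 3.9427, t(position 2) = 4.1746, t(position 4) = 3.6971.
Expected steps from position 1 to position 3: 3.9427.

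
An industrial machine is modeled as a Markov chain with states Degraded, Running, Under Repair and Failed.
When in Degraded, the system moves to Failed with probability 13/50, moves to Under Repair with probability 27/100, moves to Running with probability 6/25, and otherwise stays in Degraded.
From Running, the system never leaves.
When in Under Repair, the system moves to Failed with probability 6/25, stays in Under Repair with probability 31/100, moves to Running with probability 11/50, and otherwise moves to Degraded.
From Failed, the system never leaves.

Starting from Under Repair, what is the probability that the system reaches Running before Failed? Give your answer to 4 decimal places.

0.4787

Let h(s) be the probability of absorption at Running starting from transient state s. Then h(Running) = 1 and h(Failed) = 0. By first-step analysis:
h(Degraded) = 0.23·h(Degraded) + 0.24·1 + 0.27·h(Under Repair) + 0.26·0
h(Under Repair) = 0.23·h(Degraded) + 0.22·1 + 0.31·h(Under Repair) + 0.24·0
Solving: h(Degraded) = 0.4795, h(Under Repair) = 0.4787.
Starting from Under Repair, the probability is 0.4787.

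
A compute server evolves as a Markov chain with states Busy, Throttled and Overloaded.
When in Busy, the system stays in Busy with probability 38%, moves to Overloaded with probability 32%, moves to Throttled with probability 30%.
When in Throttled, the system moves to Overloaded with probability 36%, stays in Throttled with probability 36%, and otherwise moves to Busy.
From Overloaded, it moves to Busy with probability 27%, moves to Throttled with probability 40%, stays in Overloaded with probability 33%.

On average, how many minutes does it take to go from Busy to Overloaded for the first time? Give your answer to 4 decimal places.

Let t(s) be the expected number of minutes to first reach Overloaded from state s, with t(Overloaded) = 0. Conditioning on the first minute:
t(Busy) = 1 + 0.38·t(Busy) + 0.3·t(Throttled)
t(Throttled) = 1 + 0.28·t(Busy) + 0.36·t(Throttled)
Solving: t(Busy) = 3.0051, t(Throttled) = 2.8772.
Expected minutes from Busy to Overloaded: 3.0051.

3.0051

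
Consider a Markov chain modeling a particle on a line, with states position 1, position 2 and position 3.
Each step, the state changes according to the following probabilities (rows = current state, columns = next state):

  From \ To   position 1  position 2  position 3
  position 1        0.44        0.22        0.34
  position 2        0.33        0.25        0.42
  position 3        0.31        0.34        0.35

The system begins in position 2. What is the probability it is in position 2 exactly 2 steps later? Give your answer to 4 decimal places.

Sum over the intermediate state after 1 step:
P = P(position 2→position 1)·P(position 1→position 2) + P(position 2→position 2)·P(position 2→position 2) + P(position 2→position 3)·P(position 3→position 2)
  = 0.33×0.22 + 0.25×0.25 + 0.42×0.34
  = 0.0726 + 0.0625 + 0.1428 = 0.2779

0.2779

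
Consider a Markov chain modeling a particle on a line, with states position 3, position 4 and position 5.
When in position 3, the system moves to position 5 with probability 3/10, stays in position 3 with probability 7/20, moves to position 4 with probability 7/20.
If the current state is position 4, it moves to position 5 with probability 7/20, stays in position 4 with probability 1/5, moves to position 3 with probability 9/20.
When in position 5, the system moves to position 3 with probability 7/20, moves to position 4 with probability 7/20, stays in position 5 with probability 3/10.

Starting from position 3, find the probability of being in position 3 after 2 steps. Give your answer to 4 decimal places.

0.3850

Sum over the intermediate state after 1 step:
P = P(position 3→position 3)·P(position 3→position 3) + P(position 3→position 4)·P(position 4→position 3) + P(position 3→position 5)·P(position 5→position 3)
  = 0.35×0.35 + 0.35×0.45 + 0.3×0.35
  = 0.1225 + 0.1575 + 0.1050 = 0.3850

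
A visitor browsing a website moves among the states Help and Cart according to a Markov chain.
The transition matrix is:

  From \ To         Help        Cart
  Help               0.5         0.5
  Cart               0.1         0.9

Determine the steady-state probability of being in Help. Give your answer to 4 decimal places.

Let the stationary distribution be π with π = πP and π_1 + π_2 = 1.
π_1 = 0.5·π_1 + 0.1·π_2
Solving with the normalization constraint gives π = (0.1667, 0.8333).
So the stationary probability of Help is 0.1667.

0.1667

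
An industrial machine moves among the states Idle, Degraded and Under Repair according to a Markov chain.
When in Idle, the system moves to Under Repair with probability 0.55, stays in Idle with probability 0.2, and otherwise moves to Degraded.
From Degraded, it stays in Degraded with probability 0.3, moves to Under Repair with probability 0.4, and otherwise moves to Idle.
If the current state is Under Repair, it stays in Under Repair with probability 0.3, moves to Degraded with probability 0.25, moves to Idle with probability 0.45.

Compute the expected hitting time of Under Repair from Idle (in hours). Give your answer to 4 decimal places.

1.9588

Let t(s) be the expected number of hours to first reach Under Repair from state s, with t(Under Repair) = 0. Conditioning on the first hour:
t(Idle) = 1 + 0.2·t(Idle) + 0.25·t(Degraded)
t(Degraded) = 1 + 0.3·t(Idle) + 0.3·t(Degraded)
Solving: t(Idle) = 1.9588, t(Degraded) = 2.2680.
Expected hours from Idle to Under Repair: 1.9588.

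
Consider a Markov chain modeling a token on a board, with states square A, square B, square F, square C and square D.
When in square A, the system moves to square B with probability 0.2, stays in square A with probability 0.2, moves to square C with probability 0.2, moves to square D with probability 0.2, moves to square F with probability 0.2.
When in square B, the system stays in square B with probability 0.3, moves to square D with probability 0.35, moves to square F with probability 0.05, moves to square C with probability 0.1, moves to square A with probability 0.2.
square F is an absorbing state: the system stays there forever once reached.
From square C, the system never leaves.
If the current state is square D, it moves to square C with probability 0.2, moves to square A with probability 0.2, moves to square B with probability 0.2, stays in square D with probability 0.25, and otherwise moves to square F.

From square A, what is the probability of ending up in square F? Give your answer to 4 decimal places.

Let h(s) be the probability of absorption at square F starting from transient state s. Then h(square F) = 1 and h(square C) = 0. By first-step analysis:
h(square A) = 0.2·h(square A) + 0.2·h(square B) + 0.2·1 + 0.2·0 + 0.2·h(square D)
h(square B) = 0.2·h(square A) + 0.3·h(square B) + 0.05·1 + 0.1·0 + 0.35·h(square D)
h(square D) = 0.2·h(square A) + 0.2·h(square B) + 0.15·1 + 0.2·0 + 0.25·h(square D)
Solving: h(square A) = 0.4648, h(square B) = 0.4225, h(square D) = 0.4366.
Starting from square A, the probability is 0.4648.

0.4648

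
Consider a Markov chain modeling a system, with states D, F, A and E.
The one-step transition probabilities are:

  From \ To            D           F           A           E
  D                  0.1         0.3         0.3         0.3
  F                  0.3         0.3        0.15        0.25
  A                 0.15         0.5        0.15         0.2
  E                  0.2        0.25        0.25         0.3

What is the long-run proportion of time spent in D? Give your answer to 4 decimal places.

Let the stationary distribution be π with π = πP and π_1 + π_2 + π_3 + π_4 = 1.
π_1 = 0.1·π_1 + 0.3·π_2 + 0.15·π_3 + 0.2·π_4
π_2 = 0.3·π_1 + 0.3·π_2 + 0.5·π_3 + 0.25·π_4
π_3 = 0.3·π_1 + 0.15·π_2 + 0.15·π_3 + 0.25·π_4
Solving with the normalization constraint gives π = (0.2023, 0.3282, 0.2066, 0.2629).
So the stationary probability of D is 0.2023.

0.2023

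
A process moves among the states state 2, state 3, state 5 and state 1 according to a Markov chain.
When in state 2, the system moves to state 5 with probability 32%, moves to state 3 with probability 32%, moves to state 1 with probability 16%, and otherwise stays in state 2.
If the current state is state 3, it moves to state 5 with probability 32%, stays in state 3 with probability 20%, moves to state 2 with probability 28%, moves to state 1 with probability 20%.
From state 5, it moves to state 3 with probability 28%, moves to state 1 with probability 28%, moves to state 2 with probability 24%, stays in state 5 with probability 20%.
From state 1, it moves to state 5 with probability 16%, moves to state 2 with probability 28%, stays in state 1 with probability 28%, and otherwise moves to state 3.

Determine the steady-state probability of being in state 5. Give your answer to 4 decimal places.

0.2531

Let the stationary distribution be π with π = πP and π_1 + π_2 + π_3 + π_4 = 1.
π_1 = 0.2·π_1 + 0.28·π_2 + 0.24·π_3 + 0.28·π_4
π_2 = 0.32·π_1 + 0.2·π_2 + 0.28·π_3 + 0.28·π_4
π_3 = 0.32·π_1 + 0.32·π_2 + 0.2·π_3 + 0.16·π_4
Solving with the normalization constraint gives π = (0.2499, 0.2685, 0.2531, 0.2285).
So the stationary probability of state 5 is 0.2531.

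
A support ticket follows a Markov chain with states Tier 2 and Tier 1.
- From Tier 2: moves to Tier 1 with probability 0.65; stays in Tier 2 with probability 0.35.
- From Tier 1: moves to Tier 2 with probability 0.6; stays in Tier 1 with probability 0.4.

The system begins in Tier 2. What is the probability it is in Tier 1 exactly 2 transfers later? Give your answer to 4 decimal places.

Sum over the intermediate state after 1 transfer:
P = P(Tier 2→Tier 2)·P(Tier 2→Tier 1) + P(Tier 2→Tier 1)·P(Tier 1→Tier 1)
  = 0.35×0.65 + 0.65×0.4
  = 0.2275 + 0.2600 = 0.4875

0.4875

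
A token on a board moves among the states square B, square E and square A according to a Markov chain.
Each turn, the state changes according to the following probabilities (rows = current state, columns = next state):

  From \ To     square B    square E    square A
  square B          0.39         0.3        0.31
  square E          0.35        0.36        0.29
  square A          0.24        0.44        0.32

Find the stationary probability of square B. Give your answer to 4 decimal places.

Let the stationary distribution be π with π = πP and π_1 + π_2 + π_3 = 1.
π_1 = 0.39·π_1 + 0.35·π_2 + 0.24·π_3
π_2 = 0.3·π_1 + 0.36·π_2 + 0.44·π_3
Solving with the normalization constraint gives π = (0.3295, 0.3647, 0.3058).
So the stationary probability of square B is 0.3295.

0.3295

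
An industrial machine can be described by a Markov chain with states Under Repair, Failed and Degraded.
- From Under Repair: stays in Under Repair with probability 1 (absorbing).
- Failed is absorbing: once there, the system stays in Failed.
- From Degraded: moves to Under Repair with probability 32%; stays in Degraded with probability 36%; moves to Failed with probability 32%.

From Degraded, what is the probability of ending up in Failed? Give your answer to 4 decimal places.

0.5000

Let h(s) be the probability of absorption at Failed starting from transient state s. Then h(Failed) = 1 and h(Under Repair) = 0. By first-step analysis:
h(Degraded) = 0.32·0 + 0.32·1 + 0.36·h(Degraded)
Solving: h(Degraded) = 0.5000.
Starting from Degraded, the probability is 0.5000.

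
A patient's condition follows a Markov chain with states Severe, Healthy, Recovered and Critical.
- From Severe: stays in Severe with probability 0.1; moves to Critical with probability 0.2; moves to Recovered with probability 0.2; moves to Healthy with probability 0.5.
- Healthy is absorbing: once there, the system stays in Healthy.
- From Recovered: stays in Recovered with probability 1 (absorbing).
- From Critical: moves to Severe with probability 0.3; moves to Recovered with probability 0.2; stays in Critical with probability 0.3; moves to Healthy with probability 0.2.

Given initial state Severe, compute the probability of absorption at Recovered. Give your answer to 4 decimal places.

0.3158

Let h(s) be the probability of absorption at Recovered starting from transient state s. Then h(Recovered) = 1 and h(Healthy) = 0. By first-step analysis:
h(Severe) = 0.1·h(Severe) + 0.5·0 + 0.2·1 + 0.2·h(Critical)
h(Critical) = 0.3·h(Severe) + 0.2·0 + 0.2·1 + 0.3·h(Critical)
Solving: h(Severe) = 0.3158, h(Critical) = 0.4211.
Starting from Severe, the probability is 0.3158.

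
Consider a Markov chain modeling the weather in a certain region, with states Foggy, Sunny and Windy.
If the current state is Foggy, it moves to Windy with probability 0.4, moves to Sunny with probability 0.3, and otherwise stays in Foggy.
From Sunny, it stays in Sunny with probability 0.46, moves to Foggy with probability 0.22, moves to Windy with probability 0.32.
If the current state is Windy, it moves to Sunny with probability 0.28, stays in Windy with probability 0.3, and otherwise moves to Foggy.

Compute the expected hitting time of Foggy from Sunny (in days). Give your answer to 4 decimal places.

3.5368

Let t(s) be the expected number of days to first reach Foggy from state s, with t(Foggy) = 0. Conditioning on the first day:
t(Sunny) = 1 + 0.46·t(Sunny) + 0.32·t(Windy)
t(Windy) = 1 + 0.28·t(Sunny) + 0.3·t(Windy)
Solving: t(Sunny) = 3.5368, t(Windy) = 2.8433.
Expected days from Sunny to Foggy: 3.5368.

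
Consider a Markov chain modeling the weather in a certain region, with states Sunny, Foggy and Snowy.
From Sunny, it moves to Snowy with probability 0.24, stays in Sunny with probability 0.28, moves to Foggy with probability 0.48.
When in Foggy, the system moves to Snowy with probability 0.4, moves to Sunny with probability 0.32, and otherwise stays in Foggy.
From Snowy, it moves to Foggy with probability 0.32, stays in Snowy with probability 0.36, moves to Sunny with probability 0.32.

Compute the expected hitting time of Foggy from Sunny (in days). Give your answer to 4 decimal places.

2.2917

Let t(s) be the expected number of days to first reach Foggy from state s, with t(Foggy) = 0. Conditioning on the first day:
t(Sunny) = 1 + 0.28·t(Sunny) + 0.24·t(Snowy)
t(Snowy) = 1 + 0.32·t(Sunny) + 0.36·t(Snowy)
Solving: t(Sunny) = 2.2917, t(Snowy) = 2.7083.
Expected days from Sunny to Foggy: 2.2917.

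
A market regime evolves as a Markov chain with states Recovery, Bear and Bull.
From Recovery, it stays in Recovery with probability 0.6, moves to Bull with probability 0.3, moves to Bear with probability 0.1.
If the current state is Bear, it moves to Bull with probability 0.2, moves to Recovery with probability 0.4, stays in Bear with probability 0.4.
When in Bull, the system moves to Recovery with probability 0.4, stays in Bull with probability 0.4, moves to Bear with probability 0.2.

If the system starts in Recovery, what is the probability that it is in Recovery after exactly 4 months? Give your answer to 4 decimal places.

Propagate the distribution vector 4 months from Recovery.
After 0 months: (1.0000, 0.0000, 0.0000)
After 1 month: (0.6000, 0.1000, 0.3000)
After 2 months: (0.5200, 0.1600, 0.3200)
After 3 months: (0.5040, 0.1800, 0.3160)
After 4 months: (0.5008, 0.1856, 0.3136)
P(in Recovery after 4 months) = 0.5008

0.5008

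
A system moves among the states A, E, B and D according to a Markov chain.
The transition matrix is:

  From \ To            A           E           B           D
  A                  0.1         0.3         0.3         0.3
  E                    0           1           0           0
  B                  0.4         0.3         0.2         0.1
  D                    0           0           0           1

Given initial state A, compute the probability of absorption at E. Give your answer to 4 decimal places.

0.5500

Let h(s) be the probability of absorption at E starting from transient state s. Then h(E) = 1 and h(D) = 0. By first-step analysis:
h(A) = 0.1·h(A) + 0.3·1 + 0.3·h(B) + 0.3·0
h(B) = 0.4·h(A) + 0.3·1 + 0.2·h(B) + 0.1·0
Solving: h(A) = 0.5500, h(B) = 0.6500.
Starting from A, the probability is 0.5500.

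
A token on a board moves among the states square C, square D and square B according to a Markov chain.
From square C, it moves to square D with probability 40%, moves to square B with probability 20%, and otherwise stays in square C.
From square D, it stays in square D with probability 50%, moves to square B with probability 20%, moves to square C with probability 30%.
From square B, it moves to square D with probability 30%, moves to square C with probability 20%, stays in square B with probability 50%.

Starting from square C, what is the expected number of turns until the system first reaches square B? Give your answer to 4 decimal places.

Let t(s) be the expected number of turns to first reach square B from state s, with t(square B) = 0. Conditioning on the first turn:
t(square C) = 1 + 0.4·t(square C) + 0.4·t(square D)
t(square D) = 1 + 0.3·t(square C) + 0.5·t(square D)
Solving: t(square C) = 5.0000, t(square D) = 5.0000.
Expected turns from square C to square B: 5.0000.

5.0000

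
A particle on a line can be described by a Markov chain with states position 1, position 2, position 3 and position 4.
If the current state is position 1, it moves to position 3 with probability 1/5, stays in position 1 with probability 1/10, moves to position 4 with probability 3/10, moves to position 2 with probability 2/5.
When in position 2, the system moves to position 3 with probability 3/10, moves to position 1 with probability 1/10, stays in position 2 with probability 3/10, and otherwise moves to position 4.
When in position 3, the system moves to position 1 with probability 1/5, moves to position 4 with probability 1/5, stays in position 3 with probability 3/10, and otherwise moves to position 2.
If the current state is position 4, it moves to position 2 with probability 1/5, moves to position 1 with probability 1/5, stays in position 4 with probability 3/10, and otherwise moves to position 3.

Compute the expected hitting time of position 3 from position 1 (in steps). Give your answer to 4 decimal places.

Let t(s) be the expected number of steps to first reach position 3 from state s, with t(position 3) = 0. Conditioning on the first step:
t(position 1) = 1 + 0.1·t(position 1) + 0.4·t(position 2) + 0.3·t(position 4)
t(position 2) = 1 + 0.1·t(position 1) + 0.3·t(position 2) + 0.3·t(position 4)
t(position 4) = 1 + 0.2·t(position 1) + 0.2·t(position 2) + 0.3·t(position 4)
Solving: t(position 1) = 3.8328, t(position 2) = 3.4843, t(position 4) = 3.5192.
Expected steps from position 1 to position 3: 3.8328.

3.8328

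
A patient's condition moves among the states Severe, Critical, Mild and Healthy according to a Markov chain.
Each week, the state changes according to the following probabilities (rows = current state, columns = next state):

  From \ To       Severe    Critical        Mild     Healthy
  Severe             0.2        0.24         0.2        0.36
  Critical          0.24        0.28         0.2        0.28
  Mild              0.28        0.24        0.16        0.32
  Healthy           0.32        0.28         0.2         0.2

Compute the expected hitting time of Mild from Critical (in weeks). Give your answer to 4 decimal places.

5.0000

Let t(s) be the expected number of weeks to first reach Mild from state s, with t(Mild) = 0. Conditioning on the first week:
t(Severe) = 1 + 0.2·t(Severe) + 0.24·t(Critical) + 0.36·t(Healthy)
t(Critical) = 1 + 0.24·t(Severe) + 0.28·t(Critical) + 0.28·t(Healthy)
t(Healthy) = 1 + 0.32·t(Severe) + 0.28·t(Critical) + 0.2·t(Healthy)
Solving: t(Severe) = 5.0000, t(Critical) = 5.0000, t(Healthy) = 5.0000.
Expected weeks from Critical to Mild: 5.0000.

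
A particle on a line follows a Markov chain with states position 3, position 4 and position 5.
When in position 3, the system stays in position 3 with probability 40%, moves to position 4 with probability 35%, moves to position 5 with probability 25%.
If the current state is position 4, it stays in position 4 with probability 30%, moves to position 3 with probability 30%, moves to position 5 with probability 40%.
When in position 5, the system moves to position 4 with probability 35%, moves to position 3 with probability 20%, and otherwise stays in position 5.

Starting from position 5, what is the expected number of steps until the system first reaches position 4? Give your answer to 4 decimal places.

2.8571

Let t(s) be the expected number of steps to first reach position 4 from state s, with t(position 4) = 0. Conditioning on the first step:
t(position 3) = 1 + 0.4·t(position 3) + 0.25·t(position 5)
t(position 5) = 1 + 0.2·t(position 3) + 0.45·t(position 5)
Solving: t(position 3) = 2.8571, t(position 5) = 2.8571.
Expected steps from position 5 to position 4: 2.8571.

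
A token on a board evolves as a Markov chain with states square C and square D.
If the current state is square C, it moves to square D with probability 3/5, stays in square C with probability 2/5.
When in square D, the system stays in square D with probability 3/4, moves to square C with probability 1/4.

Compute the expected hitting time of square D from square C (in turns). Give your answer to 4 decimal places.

1.6667

Let t(s) be the expected number of turns to first reach square D from state s, with t(square D) = 0. Conditioning on the first turn:
t(square C) = 1 + 0.4·t(square C)
Solving: t(square C) = 1.6667.
Expected turns from square C to square D: 1.6667.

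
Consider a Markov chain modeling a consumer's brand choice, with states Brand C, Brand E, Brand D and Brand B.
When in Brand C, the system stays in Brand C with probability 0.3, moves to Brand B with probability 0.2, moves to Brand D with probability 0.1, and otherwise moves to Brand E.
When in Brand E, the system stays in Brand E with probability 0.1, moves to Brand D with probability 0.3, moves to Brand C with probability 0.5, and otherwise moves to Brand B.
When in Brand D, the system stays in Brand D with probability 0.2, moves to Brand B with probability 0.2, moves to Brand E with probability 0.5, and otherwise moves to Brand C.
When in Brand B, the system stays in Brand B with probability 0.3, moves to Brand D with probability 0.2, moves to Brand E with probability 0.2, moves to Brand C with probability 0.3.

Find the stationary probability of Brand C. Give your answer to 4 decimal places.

0.3193

Let the stationary distribution be π with π = πP and π_1 + π_2 + π_3 + π_4 = 1.
π_1 = 0.3·π_1 + 0.5·π_2 + 0.1·π_3 + 0.3·π_4
π_2 = 0.4·π_1 + 0.1·π_2 + 0.5·π_3 + 0.2·π_4
π_3 = 0.1·π_1 + 0.3·π_2 + 0.2·π_3 + 0.2·π_4
Solving with the normalization constraint gives π = (0.3193, 0.2937, 0.1974, 0.1896).
So the stationary probability of Brand C is 0.3193.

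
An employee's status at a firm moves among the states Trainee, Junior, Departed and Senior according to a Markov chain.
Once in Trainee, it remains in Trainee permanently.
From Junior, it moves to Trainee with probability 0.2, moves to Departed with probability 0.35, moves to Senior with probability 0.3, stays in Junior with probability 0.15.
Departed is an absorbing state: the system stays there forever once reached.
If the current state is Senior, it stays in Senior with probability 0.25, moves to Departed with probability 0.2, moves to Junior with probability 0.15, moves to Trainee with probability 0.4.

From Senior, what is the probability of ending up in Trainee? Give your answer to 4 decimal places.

0.6245

Let h(s) be the probability of absorption at Trainee starting from transient state s. Then h(Trainee) = 1 and h(Departed) = 0. By first-step analysis:
h(Junior) = 0.2·1 + 0.15·h(Junior) + 0.35·0 + 0.3·h(Senior)
h(Senior) = 0.4·1 + 0.15·h(Junior) + 0.2·0 + 0.25·h(Senior)
Solving: h(Junior) = 0.4557, h(Senior) = 0.6245.
Starting from Senior, the probability is 0.6245.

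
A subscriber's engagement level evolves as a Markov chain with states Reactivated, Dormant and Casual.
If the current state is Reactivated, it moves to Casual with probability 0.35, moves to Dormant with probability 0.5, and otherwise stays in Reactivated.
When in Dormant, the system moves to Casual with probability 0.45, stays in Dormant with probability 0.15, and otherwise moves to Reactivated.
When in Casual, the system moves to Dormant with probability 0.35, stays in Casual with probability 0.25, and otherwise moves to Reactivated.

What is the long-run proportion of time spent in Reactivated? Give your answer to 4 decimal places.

Let the stationary distribution be π with π = πP and π_1 + π_2 + π_3 = 1.
π_1 = 0.15·π_1 + 0.4·π_2 + 0.4·π_3
π_2 = 0.5·π_1 + 0.15·π_2 + 0.35·π_3
Solving with the normalization constraint gives π = (0.3200, 0.3317, 0.3483).
So the stationary probability of Reactivated is 0.3200.

0.3200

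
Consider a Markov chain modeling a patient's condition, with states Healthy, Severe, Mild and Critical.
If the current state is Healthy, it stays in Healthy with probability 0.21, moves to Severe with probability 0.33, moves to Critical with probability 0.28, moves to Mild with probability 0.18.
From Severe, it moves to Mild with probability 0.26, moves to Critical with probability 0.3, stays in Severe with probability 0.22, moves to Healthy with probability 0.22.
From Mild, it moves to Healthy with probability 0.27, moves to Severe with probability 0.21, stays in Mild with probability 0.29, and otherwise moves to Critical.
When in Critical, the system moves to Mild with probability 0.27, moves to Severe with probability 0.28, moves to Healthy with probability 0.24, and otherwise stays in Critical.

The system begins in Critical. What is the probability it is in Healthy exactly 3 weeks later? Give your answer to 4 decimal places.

Propagate the distribution vector 3 weeks from Critical.
After 0 weeks: (0.0000, 0.0000, 0.0000, 1.0000)
After 1 week: (0.2400, 0.2800, 0.2700, 0.2100)
After 2 weeks: (0.2353, 0.2563, 0.2510, 0.2574)
After 3 weeks: (0.2353, 0.2588, 0.2513, 0.2546)
P(in Healthy after 3 weeks) = 0.2353

0.2353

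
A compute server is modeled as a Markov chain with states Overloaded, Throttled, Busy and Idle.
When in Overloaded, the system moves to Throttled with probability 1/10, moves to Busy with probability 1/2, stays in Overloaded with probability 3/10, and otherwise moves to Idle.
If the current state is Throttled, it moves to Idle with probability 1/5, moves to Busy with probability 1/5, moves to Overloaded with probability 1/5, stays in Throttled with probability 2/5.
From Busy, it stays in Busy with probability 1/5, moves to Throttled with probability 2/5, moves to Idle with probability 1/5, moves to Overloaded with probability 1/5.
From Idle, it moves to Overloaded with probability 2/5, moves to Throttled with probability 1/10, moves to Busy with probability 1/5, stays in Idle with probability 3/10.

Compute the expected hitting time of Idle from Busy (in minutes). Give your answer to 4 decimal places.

Let t(s) be the expected number of minutes to first reach Idle from state s, with t(Idle) = 0. Conditioning on the first minute:
t(Overloaded) = 1 + 0.3·t(Overloaded) + 0.1·t(Throttled) + 0.5·t(Busy)
t(Throttled) = 1 + 0.2·t(Overloaded) + 0.4·t(Throttled) + 0.2·t(Busy)
t(Busy) = 1 + 0.2·t(Overloaded) + 0.4·t(Throttled) + 0.2·t(Busy)
Solving: t(Overloaded) = 6.2500, t(Throttled) = 5.6250, t(Busy) = 5.6250.
Expected minutes from Busy to Idle: 5.6250.

5.6250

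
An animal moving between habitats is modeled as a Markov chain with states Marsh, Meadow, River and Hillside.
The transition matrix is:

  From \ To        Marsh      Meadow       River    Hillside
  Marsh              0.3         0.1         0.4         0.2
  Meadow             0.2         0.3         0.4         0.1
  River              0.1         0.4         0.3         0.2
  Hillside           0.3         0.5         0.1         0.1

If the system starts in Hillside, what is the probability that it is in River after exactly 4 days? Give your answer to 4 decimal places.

Propagate the distribution vector 4 days from Hillside.
After 0 days: (0.0000, 0.0000, 0.0000, 1.0000)
After 1 day: (0.3000, 0.5000, 0.1000, 0.1000)
After 2 days: (0.2300, 0.2700, 0.3600, 0.1400)
After 3 days: (0.2010, 0.3180, 0.3220, 0.1590)
After 4 days: (0.2038, 0.3238, 0.3201, 0.1523)
P(in River after 4 days) = 0.3201

0.3201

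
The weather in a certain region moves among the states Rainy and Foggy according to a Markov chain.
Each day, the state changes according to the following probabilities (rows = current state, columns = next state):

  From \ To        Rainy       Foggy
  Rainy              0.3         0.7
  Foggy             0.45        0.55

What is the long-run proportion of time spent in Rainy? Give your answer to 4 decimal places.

0.3913

Let the stationary distribution be π with π = πP and π_1 + π_2 = 1.
π_1 = 0.3·π_1 + 0.45·π_2
Solving with the normalization constraint gives π = (0.3913, 0.6087).
So the stationary probability of Rainy is 0.3913.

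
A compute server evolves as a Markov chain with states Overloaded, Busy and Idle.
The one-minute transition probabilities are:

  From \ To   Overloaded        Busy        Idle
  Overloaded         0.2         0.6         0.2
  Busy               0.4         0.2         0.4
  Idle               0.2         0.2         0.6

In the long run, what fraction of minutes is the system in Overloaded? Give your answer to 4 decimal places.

Let the stationary distribution be π with π = πP and π_1 + π_2 + π_3 = 1.
π_1 = 0.2·π_1 + 0.4·π_2 + 0.2·π_3
π_2 = 0.6·π_1 + 0.2·π_2 + 0.2·π_3
Solving with the normalization constraint gives π = (0.2609, 0.3043, 0.4348).
So the stationary probability of Overloaded is 0.2609.

0.2609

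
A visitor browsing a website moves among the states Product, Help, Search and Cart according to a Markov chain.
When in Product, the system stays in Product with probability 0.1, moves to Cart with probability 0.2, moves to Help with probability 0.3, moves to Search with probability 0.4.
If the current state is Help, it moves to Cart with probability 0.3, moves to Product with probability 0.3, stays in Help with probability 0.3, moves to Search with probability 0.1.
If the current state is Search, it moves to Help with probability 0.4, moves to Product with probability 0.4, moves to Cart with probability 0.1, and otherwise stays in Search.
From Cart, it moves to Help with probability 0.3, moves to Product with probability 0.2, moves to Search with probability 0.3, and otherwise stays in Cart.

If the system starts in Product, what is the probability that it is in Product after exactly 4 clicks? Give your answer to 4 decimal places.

Propagate the distribution vector 4 clicks from Product.
After 0 clicks: (1.0000, 0.0000, 0.0000, 0.0000)
After 1 click: (0.1000, 0.3000, 0.4000, 0.2000)
After 2 clicks: (0.3000, 0.3400, 0.1700, 0.1900)
After 3 clicks: (0.2380, 0.3170, 0.2280, 0.2170)
After 4 clicks: (0.2535, 0.3228, 0.2148, 0.2089)
P(in Product after 4 clicks) = 0.2535

0.2535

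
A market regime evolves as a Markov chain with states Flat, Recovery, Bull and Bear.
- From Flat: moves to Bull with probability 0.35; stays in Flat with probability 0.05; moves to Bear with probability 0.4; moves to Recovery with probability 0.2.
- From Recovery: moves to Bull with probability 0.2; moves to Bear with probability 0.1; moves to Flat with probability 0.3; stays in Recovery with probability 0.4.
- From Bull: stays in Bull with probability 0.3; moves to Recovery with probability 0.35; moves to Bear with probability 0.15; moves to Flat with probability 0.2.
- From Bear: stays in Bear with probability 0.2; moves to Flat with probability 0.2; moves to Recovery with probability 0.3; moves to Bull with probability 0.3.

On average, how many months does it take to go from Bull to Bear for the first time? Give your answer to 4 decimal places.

5.4356

Let t(s) be the expected number of months to first reach Bear from state s, with t(Bear) = 0. Conditioning on the first month:
t(Flat) = 1 + 0.05·t(Flat) + 0.2·t(Recovery) + 0.35·t(Bull)
t(Recovery) = 1 + 0.3·t(Flat) + 0.4·t(Recovery) + 0.2·t(Bull)
t(Bull) = 1 + 0.2·t(Flat) + 0.35·t(Recovery) + 0.3·t(Bull)
Solving: t(Flat) = 4.2331, t(Recovery) = 5.5951, t(Bull) = 5.4356.
Expected months from Bull to Bear: 5.4356.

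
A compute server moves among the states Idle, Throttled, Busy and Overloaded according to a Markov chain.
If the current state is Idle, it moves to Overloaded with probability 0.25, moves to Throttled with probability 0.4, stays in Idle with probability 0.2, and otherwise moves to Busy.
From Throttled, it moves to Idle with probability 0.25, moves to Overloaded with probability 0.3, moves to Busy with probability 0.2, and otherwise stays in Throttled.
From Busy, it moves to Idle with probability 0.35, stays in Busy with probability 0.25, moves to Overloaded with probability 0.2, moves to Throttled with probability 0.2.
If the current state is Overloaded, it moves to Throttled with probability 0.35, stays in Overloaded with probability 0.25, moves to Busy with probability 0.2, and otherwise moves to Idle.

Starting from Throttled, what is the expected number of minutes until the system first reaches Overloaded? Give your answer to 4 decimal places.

3.7389

Let t(s) be the expected number of minutes to first reach Overloaded from state s, with t(Overloaded) = 0. Conditioning on the first minute:
t(Idle) = 1 + 0.2·t(Idle) + 0.4·t(Throttled) + 0.15·t(Busy)
t(Throttled) = 1 + 0.25·t(Idle) + 0.25·t(Throttled) + 0.2·t(Busy)
t(Busy) = 1 + 0.35·t(Idle) + 0.2·t(Throttled) + 0.25·t(Busy)
Solving: t(Idle) = 3.8974, t(Throttled) = 3.7389, t(Busy) = 4.1492.
Expected minutes from Throttled to Overloaded: 3.7389.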